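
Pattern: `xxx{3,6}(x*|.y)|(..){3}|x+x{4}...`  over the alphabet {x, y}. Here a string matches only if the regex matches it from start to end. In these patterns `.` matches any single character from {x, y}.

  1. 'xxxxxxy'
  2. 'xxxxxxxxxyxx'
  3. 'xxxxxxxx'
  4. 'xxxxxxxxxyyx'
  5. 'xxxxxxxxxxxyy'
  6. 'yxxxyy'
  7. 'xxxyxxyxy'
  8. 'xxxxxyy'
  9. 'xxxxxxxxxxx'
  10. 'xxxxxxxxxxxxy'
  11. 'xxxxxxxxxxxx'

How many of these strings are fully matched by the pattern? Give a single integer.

10

1 → match
2 → match
3 → match
4 → match
5 → match
6 → match
7 → no match
8 → match
9 → match
10 → match
11 → match
Total matched: 10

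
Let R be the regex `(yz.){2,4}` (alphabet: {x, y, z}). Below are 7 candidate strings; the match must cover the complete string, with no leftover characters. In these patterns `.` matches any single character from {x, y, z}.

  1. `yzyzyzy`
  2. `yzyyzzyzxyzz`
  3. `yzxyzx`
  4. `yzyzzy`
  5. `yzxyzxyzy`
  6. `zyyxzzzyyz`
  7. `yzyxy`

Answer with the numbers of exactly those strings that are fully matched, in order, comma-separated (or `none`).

1 → no match
2 → match
3 → match
4 → no match
5 → match
6 → no match — must start with `yz`
7 → no match

2, 3, 5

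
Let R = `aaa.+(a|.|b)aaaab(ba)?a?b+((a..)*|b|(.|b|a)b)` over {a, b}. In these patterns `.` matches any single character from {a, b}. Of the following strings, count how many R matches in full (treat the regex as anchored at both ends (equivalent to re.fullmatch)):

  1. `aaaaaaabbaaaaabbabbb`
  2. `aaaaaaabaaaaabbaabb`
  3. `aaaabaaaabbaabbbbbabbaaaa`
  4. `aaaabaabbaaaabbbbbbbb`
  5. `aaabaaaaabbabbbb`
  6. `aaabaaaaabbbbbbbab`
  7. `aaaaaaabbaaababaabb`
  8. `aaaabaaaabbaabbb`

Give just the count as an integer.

1 → match
2 → match
3 → no match
4 → match
5 → match
6 → match
7 → no match
8 → match
Total matched: 6

6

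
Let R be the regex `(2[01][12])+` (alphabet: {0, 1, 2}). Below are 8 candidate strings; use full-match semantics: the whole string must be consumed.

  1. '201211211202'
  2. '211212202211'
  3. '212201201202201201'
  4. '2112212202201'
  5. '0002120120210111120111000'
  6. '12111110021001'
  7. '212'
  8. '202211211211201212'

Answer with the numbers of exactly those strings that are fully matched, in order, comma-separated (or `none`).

1 → match
2 → match
3 → match
4 → no match
5 → no match — must start with '2'
6 → no match — must start with '2'
7 → match
8 → match

1, 2, 3, 7, 8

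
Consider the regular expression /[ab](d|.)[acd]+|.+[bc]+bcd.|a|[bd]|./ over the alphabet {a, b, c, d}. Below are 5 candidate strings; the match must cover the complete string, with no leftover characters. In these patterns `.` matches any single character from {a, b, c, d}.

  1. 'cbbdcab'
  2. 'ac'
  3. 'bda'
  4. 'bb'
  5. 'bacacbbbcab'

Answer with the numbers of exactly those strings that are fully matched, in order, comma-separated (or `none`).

3

1. 'cbbdcab' → no match
2. 'ac' → no match
3. 'bda' → match
4. 'bb' → no match
5. 'bacacbbbcab' → no match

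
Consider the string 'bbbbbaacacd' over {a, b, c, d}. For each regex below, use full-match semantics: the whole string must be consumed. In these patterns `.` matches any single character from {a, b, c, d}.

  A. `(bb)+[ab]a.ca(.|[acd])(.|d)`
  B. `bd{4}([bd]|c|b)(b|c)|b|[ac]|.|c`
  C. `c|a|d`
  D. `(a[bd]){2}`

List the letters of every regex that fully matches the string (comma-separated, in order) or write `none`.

A → match
B → no match
C → no match
D → no match — must start with 'a'

A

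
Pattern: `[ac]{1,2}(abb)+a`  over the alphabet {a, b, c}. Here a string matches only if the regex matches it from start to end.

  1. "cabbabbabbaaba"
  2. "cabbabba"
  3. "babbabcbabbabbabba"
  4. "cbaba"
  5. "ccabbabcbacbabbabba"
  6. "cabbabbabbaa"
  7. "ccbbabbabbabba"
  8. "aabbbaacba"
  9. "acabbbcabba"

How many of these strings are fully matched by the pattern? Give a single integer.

1 → no match — must end with "abba"
2. "cabbabba" → match
3 → no match
4. "cbaba" → no match — must end with "abba"
5 → no match
6. "cabbabbabbaa" → no match — must end with "abba"
7 → no match
8. "aabbbaacba" → no match — must end with "abba"
9. "acabbbcabba" → no match
Total matched: 1

1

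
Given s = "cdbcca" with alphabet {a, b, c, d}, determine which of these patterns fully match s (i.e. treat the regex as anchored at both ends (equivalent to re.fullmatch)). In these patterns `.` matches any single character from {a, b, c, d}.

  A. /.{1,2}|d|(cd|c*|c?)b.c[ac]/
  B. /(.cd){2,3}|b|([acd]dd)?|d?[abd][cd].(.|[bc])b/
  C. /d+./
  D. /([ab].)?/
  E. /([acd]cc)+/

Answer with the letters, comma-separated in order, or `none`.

A → match
B → no match
C → no match — must start with "d"
D → no match
E → no match — must end with "cc"

A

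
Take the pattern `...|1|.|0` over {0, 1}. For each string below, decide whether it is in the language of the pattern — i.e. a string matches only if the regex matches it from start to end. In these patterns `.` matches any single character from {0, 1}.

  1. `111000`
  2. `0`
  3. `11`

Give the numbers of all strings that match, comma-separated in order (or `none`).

1 → no match
2 → match
3 → no match

2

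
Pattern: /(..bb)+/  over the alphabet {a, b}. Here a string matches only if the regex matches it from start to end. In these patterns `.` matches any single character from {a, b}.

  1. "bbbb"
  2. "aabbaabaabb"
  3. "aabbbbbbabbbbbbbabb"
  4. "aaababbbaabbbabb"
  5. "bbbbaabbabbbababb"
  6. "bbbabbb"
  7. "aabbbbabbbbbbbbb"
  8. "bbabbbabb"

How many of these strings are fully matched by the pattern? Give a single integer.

1

1. "bbbb" → match
2. "aabbaabaabb" → no match
3 → no match
4 → no match
5 → no match
6. "bbbabbb" → no match
7 → no match
8. "bbabbbabb" → no match
Total matched: 1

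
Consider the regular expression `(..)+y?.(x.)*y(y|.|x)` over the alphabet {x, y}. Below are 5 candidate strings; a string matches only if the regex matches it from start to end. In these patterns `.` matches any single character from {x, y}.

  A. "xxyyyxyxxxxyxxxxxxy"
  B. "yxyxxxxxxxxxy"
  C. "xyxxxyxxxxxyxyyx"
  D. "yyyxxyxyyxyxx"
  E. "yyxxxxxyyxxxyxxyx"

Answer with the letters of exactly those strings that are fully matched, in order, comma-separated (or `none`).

E

A → no match
B → no match
C → no match
D → no match
E → match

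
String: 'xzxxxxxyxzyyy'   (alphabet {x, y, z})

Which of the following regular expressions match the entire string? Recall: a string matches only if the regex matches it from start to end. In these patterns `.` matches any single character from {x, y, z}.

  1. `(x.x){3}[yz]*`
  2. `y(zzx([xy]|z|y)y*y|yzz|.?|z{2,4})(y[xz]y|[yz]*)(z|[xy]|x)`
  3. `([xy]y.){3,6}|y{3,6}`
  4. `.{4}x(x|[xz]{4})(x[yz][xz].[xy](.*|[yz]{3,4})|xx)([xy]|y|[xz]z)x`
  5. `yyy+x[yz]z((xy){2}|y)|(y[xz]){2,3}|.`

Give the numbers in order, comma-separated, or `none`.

1 → match
2 → no match — must start with 'y'
3 → no match
4 → no match — must end with 'x'
5 → no match

1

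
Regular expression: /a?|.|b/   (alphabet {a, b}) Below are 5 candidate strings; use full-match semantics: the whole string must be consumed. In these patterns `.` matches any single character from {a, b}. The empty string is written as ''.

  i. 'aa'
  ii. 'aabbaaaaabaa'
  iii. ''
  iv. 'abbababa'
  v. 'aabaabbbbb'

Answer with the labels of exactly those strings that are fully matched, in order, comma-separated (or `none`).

i → no match
ii → no match
iii → match
iv → no match
v → no match

iii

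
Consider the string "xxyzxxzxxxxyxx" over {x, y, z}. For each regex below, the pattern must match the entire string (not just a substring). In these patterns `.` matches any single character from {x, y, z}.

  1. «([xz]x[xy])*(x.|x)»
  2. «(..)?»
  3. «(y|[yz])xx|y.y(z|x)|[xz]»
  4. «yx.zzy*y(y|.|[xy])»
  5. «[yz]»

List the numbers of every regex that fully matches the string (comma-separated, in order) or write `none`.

1

1 → match
2 → no match
3 → no match
4 → no match — must start with "yx"
5 → no match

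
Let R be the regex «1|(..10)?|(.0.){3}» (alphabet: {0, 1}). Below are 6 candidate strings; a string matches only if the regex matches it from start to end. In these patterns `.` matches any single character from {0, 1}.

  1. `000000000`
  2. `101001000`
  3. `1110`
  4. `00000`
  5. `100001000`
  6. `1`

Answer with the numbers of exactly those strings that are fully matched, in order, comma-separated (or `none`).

1, 2, 3, 5, 6

1 → match
2 → match
3 → match
4 → no match
5 → match
6 → match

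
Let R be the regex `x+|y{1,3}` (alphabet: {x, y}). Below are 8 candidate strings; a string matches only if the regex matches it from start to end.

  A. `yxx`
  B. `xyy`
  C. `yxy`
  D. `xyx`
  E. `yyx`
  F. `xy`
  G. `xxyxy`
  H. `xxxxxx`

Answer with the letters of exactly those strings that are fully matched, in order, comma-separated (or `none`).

A → no match
B → no match
C → no match
D → no match
E → no match
F → no match
G → no match
H → match

H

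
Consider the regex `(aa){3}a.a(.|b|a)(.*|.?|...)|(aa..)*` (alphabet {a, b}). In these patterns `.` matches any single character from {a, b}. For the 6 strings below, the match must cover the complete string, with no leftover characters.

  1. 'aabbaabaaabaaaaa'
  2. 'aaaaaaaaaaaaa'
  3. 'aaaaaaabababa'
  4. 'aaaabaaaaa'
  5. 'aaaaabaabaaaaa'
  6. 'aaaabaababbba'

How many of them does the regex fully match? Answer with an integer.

3

1 → match
2 → match
3 → match
4 → no match
5 → no match
6 → no match
Total matched: 3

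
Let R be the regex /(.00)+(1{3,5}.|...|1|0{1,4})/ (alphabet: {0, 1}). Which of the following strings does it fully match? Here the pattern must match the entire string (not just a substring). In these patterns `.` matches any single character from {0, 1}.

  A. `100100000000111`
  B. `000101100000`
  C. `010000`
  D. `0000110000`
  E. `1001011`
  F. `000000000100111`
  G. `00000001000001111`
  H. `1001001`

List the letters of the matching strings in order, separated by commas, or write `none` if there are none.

A → match
B → no match
C → no match
D → no match
E → no match
F → match
G → no match
H → match

A, F, H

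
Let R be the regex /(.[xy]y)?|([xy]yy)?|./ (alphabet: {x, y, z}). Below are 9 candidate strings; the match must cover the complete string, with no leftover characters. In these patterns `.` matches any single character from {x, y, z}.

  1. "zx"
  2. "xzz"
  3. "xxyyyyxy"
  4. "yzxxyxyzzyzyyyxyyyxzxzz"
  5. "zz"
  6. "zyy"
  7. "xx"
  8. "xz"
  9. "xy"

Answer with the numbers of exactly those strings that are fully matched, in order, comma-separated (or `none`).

1 → no match
2 → no match
3 → no match
4 → no match
5 → no match
6 → match
7 → no match
8 → no match
9 → no match

6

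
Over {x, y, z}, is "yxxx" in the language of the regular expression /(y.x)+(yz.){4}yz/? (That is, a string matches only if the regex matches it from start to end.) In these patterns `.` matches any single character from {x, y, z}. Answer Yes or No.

No

Every match must end with "yz", but "yxxx" does not.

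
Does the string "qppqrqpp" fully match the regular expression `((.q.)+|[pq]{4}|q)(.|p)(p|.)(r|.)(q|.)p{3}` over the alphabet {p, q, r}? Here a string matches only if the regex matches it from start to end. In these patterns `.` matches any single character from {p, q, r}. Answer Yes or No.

No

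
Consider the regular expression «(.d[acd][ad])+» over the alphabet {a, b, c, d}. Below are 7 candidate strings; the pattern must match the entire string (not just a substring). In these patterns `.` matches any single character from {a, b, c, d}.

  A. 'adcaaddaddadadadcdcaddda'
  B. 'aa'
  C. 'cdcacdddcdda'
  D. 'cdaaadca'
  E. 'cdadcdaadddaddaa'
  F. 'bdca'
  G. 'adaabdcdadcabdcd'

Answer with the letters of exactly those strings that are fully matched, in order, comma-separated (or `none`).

A → match
B → no match
C → match
D → match
E → match
F → match
G → match

A, C, D, E, F, G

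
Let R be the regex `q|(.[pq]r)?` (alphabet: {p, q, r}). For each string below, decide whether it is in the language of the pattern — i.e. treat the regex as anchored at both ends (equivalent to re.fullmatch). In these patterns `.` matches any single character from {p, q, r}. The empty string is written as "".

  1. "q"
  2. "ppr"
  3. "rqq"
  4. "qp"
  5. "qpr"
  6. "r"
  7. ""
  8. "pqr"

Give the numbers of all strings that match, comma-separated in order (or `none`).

1 → match
2 → match
3 → no match
4 → no match
5 → match
6 → no match
7 → match
8 → match

1, 2, 5, 7, 8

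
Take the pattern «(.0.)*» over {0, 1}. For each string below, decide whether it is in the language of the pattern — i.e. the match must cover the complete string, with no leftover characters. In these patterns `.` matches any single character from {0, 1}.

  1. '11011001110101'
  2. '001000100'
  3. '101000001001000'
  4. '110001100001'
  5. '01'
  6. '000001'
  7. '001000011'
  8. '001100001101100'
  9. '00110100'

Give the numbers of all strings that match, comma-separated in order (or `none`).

2, 3, 6, 8

1 → no match
2. '001000100' → match
3 → match
4. '110001100001' → no match
5. '01' → no match
6. '000001' → match
7. '001000011' → no match
8 → match
9. '00110100' → no match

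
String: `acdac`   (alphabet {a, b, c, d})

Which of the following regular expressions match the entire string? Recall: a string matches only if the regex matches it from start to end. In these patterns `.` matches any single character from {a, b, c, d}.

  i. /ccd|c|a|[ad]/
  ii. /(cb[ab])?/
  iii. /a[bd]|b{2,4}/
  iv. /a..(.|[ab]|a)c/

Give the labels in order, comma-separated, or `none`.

i → no match
ii → no match
iii → no match
iv → match

iv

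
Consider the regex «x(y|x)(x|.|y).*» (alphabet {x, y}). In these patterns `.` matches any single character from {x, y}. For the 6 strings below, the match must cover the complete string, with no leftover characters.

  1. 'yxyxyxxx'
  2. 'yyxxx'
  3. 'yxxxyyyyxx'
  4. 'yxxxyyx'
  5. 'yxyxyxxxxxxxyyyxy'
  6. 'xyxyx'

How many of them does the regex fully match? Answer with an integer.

1

1 → no match — must start with 'x'
2 → no match — must start with 'x'
3 → no match — must start with 'x'
4 → no match — must start with 'x'
5 → no match — must start with 'x'
6 → match
Total matched: 1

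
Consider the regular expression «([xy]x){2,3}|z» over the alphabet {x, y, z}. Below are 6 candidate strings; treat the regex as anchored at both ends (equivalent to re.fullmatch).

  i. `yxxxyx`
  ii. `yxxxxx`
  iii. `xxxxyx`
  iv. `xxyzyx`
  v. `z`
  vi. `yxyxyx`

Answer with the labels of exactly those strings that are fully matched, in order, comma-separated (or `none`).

i, ii, iii, v, vi

i → match
ii → match
iii → match
iv → no match
v → match
vi → match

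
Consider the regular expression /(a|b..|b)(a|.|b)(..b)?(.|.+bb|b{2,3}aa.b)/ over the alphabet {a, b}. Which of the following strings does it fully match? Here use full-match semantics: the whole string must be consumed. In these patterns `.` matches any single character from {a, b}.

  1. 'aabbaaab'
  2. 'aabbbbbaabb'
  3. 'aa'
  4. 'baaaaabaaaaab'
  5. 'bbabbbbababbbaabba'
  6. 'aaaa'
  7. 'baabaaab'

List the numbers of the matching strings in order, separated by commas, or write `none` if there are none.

1. 'aabbaaab' → match
2. 'aabbbbbaabb' → match
3. 'aa' → no match
4 → no match
5 → no match
6. 'aaaa' → no match
7. 'baabaaab' → no match

1, 2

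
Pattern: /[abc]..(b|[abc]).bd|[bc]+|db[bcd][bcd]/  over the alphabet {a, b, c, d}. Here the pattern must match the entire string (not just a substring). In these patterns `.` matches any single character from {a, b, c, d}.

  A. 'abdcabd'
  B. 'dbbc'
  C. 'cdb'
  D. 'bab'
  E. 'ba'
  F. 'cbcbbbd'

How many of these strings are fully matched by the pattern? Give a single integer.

A → match
B → match
C → no match
D → no match
E → no match
F → match
Total matched: 3

3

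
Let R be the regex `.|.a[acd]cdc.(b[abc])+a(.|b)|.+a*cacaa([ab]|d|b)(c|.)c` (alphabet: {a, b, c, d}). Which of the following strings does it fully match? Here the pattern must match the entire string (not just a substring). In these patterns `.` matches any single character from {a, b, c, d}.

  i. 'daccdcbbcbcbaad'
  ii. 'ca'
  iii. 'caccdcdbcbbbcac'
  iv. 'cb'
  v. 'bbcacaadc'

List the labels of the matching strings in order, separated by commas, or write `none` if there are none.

i → match
ii → no match
iii → match
iv → no match
v → no match

i, iii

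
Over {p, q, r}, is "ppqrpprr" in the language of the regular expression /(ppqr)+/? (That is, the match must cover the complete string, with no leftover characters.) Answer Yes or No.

Every match must end with "ppqr", but "ppqrpprr" does not.

No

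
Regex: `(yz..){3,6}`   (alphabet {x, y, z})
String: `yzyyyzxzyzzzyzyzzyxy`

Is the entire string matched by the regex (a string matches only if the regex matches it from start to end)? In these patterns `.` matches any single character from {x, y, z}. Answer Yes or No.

No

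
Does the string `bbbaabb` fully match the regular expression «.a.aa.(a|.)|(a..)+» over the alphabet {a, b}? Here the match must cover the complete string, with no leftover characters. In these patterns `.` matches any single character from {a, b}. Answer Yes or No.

No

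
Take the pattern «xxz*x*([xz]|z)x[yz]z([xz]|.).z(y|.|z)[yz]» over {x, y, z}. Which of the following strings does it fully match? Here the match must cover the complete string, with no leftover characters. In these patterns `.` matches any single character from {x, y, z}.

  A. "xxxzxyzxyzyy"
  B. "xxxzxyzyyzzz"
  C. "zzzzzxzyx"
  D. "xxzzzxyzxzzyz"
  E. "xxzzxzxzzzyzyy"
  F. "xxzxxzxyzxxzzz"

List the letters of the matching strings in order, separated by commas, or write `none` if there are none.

A, B, D, E, F

A → match
B → match
C → no match — must start with "xx"
D → match
E → match
F → match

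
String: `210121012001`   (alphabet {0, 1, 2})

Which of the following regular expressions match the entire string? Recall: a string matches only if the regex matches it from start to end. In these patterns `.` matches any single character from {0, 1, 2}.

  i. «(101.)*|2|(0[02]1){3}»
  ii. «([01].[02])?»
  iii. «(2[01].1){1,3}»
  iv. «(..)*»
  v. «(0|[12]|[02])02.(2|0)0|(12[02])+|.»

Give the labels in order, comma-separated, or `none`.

iii, iv

i → no match
ii → no match
iii → match
iv → match
v → no match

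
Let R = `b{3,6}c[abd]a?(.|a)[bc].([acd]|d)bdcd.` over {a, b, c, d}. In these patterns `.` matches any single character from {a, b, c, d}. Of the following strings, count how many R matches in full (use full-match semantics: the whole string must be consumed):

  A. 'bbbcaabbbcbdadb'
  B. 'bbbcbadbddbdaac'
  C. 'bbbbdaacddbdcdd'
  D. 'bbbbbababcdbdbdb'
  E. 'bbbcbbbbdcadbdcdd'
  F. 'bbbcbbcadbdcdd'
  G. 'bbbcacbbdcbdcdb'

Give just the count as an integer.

1

A → no match
B → no match
C → no match
D → no match
E → no match
F → match
G → no match
Total matched: 1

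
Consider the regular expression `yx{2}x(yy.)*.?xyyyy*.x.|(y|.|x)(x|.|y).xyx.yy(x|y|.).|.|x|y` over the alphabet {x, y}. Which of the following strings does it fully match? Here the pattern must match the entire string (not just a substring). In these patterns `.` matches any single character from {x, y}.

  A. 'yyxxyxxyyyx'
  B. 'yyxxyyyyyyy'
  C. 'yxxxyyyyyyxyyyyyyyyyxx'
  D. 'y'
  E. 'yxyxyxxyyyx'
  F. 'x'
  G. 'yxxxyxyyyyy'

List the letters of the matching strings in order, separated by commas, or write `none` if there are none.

A, C, D, E, F, G

A → match
B → no match
C → match
D → match
E → match
F → match
G → match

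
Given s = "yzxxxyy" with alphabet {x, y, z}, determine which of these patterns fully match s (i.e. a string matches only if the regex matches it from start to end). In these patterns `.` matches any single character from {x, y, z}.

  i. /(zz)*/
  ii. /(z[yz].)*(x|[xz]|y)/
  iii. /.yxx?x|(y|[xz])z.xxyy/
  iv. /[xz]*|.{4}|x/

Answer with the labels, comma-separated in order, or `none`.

iii

i → no match
ii → no match
iii → match
iv → no match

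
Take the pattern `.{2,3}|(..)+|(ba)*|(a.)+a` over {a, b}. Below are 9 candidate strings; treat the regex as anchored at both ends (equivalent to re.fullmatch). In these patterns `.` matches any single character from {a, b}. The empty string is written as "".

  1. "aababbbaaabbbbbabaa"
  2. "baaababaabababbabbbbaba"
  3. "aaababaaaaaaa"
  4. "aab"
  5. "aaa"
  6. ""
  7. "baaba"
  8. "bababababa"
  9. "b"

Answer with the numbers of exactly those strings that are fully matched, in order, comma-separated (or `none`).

3, 4, 5, 6, 8

1 → no match
2 → no match
3 → match
4. "aab" → match
5. "aaa" → match
6. "" → match
7. "baaba" → no match
8. "bababababa" → match
9. "b" → no match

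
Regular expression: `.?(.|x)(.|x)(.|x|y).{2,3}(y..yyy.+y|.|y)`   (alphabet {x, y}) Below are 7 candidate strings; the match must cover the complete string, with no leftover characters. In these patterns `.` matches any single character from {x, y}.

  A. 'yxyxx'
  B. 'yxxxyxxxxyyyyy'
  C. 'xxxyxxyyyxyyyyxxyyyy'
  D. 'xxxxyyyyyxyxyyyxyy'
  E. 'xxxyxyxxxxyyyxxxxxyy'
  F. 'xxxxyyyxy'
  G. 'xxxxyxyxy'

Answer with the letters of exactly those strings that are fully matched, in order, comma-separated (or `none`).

A → no match
B → no match
C → match
D → no match
E → no match
F → no match
G → no match

C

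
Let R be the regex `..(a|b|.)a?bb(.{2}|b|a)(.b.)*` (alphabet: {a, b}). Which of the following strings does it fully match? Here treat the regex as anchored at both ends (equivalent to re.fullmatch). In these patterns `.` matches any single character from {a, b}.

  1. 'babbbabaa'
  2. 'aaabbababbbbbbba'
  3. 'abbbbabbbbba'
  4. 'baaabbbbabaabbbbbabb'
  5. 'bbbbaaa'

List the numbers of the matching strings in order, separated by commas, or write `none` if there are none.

1 → no match
2 → match
3 → match
4 → match
5 → no match

2, 3, 4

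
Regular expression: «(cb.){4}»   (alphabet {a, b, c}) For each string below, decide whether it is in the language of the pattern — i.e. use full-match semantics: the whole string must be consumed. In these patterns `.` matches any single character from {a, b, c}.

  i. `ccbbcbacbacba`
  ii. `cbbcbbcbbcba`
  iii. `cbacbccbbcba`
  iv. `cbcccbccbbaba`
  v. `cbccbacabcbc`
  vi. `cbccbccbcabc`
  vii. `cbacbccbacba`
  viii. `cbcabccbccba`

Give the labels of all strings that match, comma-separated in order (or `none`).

i → no match — must start with `cb`
ii → match
iii → match
iv → no match
v → no match
vi → no match
vii → match
viii → no match

ii, iii, vii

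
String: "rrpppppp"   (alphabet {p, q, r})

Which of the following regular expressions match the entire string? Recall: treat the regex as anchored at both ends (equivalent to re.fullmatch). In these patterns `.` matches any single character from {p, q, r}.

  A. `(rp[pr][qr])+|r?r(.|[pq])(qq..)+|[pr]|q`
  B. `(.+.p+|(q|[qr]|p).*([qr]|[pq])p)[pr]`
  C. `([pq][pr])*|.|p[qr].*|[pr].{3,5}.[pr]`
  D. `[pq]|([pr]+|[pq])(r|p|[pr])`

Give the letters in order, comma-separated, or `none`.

A → no match
B → match
C → match
D → match

B, C, D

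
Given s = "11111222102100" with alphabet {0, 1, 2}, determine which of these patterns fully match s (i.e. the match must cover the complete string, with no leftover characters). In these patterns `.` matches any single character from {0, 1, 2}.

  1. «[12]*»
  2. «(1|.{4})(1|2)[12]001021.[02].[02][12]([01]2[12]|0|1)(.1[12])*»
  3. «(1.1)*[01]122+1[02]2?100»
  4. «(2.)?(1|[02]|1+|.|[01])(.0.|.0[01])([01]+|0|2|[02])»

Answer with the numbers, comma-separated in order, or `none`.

3

1 → no match
2 → no match
3 → match
4 → no match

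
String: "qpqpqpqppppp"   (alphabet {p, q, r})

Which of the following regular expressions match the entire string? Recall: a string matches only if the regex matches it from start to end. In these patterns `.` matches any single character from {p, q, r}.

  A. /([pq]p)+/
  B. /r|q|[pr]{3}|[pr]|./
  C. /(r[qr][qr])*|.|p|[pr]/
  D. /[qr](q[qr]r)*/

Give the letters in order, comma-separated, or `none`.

A

A → match
B → no match
C → no match
D → no match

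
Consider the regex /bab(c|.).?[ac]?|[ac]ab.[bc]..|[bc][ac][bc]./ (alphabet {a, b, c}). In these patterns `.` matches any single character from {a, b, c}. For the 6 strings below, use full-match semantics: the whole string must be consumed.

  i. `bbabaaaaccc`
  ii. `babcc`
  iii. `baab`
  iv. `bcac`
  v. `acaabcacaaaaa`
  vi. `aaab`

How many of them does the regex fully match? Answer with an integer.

i → no match
ii → match
iii → no match
iv → no match
v → no match
vi → no match
Total matched: 1

1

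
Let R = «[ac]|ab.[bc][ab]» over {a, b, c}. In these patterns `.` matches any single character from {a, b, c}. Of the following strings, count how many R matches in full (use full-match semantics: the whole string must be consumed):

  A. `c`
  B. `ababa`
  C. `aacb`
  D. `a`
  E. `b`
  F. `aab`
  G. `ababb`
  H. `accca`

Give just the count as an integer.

4

A. `c` → match
B. `ababa` → match
C. `aacb` → no match
D. `a` → match
E. `b` → no match
F. `aab` → no match
G. `ababb` → match
H. `accca` → no match
Total matched: 4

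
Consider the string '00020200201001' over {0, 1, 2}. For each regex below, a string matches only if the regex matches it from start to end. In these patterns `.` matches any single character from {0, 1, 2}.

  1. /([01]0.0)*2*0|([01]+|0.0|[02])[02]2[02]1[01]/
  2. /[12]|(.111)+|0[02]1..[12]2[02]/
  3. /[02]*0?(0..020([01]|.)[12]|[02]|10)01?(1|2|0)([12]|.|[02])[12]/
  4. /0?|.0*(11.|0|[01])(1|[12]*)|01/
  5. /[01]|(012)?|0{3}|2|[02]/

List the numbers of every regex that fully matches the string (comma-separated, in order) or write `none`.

3

1 → no match
2 → no match
3 → match
4 → no match
5 → no match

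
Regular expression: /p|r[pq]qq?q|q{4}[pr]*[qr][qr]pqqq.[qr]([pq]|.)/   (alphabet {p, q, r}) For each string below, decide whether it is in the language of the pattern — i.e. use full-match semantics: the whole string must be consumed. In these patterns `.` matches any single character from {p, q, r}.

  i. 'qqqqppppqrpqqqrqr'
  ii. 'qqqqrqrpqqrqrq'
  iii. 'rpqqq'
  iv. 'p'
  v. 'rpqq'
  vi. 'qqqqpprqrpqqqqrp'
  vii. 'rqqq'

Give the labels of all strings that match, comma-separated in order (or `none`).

i, iii, iv, v, vi, vii

i → match
ii → no match
iii. 'rpqqq' → match
iv. 'p' → match
v. 'rpqq' → match
vi → match
vii. 'rqqq' → match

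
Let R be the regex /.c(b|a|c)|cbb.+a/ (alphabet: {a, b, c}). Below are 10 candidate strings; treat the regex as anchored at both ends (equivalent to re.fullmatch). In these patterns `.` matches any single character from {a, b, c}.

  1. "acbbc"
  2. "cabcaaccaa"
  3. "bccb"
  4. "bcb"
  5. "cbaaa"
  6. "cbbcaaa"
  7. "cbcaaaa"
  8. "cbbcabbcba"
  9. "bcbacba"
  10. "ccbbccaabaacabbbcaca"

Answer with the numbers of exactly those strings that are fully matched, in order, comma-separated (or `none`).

1. "acbbc" → no match
2. "cabcaaccaa" → no match
3. "bccb" → no match
4. "bcb" → match
5. "cbaaa" → no match
6. "cbbcaaa" → match
7. "cbcaaaa" → no match
8. "cbbcabbcba" → match
9. "bcbacba" → no match
10 → no match

4, 6, 8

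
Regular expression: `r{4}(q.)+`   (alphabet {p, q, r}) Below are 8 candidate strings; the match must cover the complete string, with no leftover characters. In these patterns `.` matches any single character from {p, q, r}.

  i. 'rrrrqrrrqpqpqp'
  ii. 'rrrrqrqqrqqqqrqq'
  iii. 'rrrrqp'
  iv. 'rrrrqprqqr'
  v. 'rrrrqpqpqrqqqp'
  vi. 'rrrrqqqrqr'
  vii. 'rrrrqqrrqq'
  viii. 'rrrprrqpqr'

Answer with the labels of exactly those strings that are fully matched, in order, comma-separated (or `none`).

iii, v, vi

i → no match
ii → no match
iii. 'rrrrqp' → match
iv. 'rrrrqprqqr' → no match
v → match
vi. 'rrrrqqqrqr' → match
vii. 'rrrrqqrrqq' → no match
viii. 'rrrprrqpqr' → no match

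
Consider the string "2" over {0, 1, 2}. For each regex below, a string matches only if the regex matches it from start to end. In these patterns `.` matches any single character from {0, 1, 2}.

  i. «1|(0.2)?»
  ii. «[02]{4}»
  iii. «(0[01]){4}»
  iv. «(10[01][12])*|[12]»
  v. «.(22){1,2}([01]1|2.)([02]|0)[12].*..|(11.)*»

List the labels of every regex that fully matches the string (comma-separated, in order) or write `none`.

iv

i → no match
ii → no match
iii → no match — must start with "0"
iv → match
v → no match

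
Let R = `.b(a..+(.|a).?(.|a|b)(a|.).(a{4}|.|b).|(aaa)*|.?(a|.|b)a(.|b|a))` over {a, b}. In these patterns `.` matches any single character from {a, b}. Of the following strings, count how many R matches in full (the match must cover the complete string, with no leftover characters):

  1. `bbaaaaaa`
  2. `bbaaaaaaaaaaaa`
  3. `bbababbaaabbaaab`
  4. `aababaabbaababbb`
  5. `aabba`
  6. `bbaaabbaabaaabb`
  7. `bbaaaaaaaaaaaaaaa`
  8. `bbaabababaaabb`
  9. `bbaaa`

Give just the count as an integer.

7

1 → match
2 → match
3 → match
4 → no match
5 → no match
6 → match
7 → match
8 → match
9 → match
Total matched: 7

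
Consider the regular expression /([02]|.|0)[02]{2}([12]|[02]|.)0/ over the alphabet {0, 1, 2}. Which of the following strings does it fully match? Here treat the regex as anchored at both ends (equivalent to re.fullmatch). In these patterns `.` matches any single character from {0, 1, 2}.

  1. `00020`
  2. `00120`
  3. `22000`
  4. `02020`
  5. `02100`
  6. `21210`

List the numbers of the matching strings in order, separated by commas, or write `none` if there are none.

1 → match
2 → no match
3 → match
4 → match
5 → no match
6 → no match

1, 3, 4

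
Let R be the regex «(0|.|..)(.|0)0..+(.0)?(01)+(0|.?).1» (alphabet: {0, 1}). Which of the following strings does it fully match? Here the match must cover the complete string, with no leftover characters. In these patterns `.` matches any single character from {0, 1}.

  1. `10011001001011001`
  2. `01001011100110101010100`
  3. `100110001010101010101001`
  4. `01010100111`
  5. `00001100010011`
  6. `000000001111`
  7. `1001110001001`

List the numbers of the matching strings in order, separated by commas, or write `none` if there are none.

3, 4, 6, 7

1 → no match
2 → no match — must end with `1`
3 → match
4. `01010100111` → match
5 → no match
6. `000000001111` → match
7 → match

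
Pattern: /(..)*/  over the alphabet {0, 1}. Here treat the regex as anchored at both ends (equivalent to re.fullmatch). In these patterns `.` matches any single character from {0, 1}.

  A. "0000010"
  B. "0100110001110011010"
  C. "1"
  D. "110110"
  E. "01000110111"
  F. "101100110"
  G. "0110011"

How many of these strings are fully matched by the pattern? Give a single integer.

1

A → no match
B → no match
C → no match
D → match
E → no match
F → no match
G → no match
Total matched: 1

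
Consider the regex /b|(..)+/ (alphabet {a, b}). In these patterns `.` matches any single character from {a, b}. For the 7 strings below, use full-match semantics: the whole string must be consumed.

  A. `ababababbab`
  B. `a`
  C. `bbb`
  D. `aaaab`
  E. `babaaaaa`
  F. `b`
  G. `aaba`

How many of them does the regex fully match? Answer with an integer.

3

A → no match
B → no match
C → no match
D → no match
E → match
F → match
G → match
Total matched: 3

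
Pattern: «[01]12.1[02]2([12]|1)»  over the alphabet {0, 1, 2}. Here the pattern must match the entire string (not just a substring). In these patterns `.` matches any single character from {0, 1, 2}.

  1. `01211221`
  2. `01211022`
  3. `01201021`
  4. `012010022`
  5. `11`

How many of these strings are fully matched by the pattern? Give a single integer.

3

1 → match
2 → match
3 → match
4 → no match
5 → no match
Total matched: 3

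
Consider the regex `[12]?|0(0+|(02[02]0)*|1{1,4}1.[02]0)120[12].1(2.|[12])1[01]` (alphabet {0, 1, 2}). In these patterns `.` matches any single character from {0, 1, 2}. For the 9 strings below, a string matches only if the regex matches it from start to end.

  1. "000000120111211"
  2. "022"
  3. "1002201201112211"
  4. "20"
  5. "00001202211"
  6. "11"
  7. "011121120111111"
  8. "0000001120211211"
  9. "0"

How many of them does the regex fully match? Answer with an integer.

1 → match
2 → no match
3 → no match
4 → no match
5 → no match
6 → no match
7 → no match
8 → no match
9 → no match
Total matched: 1

1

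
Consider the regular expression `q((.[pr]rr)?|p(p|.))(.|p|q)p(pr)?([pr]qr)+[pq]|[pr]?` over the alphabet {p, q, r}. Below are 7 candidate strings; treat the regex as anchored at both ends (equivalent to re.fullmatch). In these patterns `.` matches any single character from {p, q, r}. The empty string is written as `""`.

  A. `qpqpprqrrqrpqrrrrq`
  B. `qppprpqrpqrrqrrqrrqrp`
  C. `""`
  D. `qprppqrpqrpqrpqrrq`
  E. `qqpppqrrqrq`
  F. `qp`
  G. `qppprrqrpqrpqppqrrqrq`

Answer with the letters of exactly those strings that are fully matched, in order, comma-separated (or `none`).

B, C

A → no match
B → match
C → match
D → no match
E → no match
F → no match
G → no match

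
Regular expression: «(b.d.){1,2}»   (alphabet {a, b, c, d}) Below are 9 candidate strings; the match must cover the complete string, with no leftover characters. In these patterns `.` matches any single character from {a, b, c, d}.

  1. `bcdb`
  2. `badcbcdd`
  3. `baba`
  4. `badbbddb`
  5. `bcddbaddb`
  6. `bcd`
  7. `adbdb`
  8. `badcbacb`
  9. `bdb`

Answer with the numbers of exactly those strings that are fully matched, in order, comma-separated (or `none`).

1 → match
2 → match
3 → no match
4 → match
5 → no match
6 → no match
7 → no match — must start with `b`
8 → no match
9 → no match

1, 2, 4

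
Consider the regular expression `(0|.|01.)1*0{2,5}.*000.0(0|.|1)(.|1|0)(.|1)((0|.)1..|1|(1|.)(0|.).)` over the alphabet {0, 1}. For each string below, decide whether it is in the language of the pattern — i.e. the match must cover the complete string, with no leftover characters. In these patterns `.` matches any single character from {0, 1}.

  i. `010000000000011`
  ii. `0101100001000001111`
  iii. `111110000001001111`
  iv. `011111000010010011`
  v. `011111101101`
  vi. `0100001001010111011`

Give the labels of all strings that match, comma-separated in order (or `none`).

i, ii

i → match
ii → match
iii → no match
iv → no match
v → no match
vi → no match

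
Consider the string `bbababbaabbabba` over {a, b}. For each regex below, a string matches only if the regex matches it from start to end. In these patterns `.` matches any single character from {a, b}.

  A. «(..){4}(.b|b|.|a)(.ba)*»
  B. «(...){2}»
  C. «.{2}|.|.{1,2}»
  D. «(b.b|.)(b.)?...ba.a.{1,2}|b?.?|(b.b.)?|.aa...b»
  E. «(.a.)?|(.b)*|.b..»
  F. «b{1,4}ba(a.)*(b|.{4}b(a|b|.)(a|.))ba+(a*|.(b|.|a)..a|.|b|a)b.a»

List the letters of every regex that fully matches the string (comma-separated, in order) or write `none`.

A

A → match
B → no match
C → no match
D → no match
E → no match
F → no match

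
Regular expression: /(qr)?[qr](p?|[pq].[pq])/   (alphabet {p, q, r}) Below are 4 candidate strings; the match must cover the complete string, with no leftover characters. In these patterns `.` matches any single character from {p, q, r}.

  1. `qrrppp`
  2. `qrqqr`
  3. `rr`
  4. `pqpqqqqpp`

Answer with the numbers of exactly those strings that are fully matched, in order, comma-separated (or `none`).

1

1 → match
2 → no match
3 → no match
4 → no match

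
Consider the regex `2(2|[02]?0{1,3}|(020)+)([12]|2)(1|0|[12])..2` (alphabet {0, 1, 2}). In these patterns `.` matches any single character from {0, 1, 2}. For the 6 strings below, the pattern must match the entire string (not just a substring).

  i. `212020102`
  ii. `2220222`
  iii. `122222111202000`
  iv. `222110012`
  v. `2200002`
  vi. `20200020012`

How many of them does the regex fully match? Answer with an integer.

1

i → no match
ii → match
iii → no match — must start with `2`
iv → no match
v → no match
vi → no match
Total matched: 1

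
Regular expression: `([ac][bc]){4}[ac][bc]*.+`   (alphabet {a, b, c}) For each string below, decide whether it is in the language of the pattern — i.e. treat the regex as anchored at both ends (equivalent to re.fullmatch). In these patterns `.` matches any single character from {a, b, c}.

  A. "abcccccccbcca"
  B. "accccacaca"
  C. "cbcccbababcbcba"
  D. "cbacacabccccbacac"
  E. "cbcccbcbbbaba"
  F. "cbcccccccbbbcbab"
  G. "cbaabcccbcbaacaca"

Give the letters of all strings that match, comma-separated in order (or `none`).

A, C, D, F

A → match
B → no match
C → match
D → match
E → no match
F → match
G → no match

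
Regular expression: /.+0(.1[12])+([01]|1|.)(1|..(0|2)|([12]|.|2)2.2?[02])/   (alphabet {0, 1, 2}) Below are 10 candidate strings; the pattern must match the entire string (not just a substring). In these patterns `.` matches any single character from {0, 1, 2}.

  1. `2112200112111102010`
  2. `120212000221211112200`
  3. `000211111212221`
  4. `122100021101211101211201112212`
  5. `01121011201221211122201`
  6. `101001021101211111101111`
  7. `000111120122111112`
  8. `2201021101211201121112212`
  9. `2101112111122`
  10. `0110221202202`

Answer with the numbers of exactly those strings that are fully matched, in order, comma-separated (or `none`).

1 → no match
2 → no match
3 → no match
4 → match
5 → no match
6 → match
7 → match
8 → match
9 → match
10 → no match

4, 6, 7, 8, 9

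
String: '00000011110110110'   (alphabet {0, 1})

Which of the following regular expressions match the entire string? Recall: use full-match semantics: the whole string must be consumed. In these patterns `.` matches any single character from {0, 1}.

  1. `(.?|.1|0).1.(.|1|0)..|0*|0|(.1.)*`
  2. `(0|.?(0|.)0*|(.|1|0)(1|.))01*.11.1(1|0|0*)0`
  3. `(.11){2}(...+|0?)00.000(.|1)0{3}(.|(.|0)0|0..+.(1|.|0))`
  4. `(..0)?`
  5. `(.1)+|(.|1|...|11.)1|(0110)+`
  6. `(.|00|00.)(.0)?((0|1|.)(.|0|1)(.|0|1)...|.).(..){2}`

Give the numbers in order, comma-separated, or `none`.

1 → no match
2 → match
3 → no match
4 → no match
5 → no match
6 → no match

2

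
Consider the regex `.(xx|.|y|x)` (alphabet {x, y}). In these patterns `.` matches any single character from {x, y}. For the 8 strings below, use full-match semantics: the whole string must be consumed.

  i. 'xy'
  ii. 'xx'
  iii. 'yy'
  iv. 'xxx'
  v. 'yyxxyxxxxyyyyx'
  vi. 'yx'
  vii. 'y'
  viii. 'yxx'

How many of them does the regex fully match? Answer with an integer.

i. 'xy' → match
ii. 'xx' → match
iii. 'yy' → match
iv. 'xxx' → match
v → no match
vi. 'yx' → match
vii. 'y' → no match
viii. 'yxx' → match
Total matched: 6

6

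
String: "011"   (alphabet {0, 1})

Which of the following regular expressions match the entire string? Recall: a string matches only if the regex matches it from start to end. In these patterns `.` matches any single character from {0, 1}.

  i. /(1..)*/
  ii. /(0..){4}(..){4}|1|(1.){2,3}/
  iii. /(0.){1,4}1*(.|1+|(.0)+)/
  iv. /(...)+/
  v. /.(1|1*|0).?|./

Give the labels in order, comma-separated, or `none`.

i → no match
ii → no match
iii → match
iv → match
v → match

iii, iv, v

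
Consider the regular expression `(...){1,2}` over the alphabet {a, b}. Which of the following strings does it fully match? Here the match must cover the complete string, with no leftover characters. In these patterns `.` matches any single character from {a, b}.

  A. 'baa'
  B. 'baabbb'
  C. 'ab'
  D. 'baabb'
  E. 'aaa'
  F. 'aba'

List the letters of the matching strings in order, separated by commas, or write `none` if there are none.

A, B, E, F

A → match
B → match
C → no match
D → no match
E → match
F → match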